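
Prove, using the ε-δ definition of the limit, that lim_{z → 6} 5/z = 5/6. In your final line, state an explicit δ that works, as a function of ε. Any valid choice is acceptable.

δ = min(3, (18/5)ε)

Let ε > 0. We seek δ > 0 such that 0 < |z − 6| < δ implies |5/z − (5/6)| < ε.
|5/z − (5/6)| = 5·|6 − z|/(6·|z|) = 5|z − 6|/(6|z|).
Restrict δ ≤ 3. Then |z − 6| < 3 gives |z| > 3, so 6|z| > 18.
Then |5/z − (5/6)| < 5|z − 6|/18, which is < ε when |z − 6| < (18/5)ε.
Take δ = min(3, (18/5)ε). Then 0 < |z − 6| < δ gives both |z − 6| < 3 and |z − 6| < (18/5)ε, so |5/z − (5/6)| < ε.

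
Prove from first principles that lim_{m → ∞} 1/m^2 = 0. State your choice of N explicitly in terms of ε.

N = (1/ε)^{1/2}

Suppose ε > 0. For m ≥ 1, |1/m^2 − 0| = 1/m^2.
1/m^2 < ε ⇔ m^2 > 1/ε ⇔ m > (1/ε)^{1/2}.
Take N = (1/ε)^{1/2}. Then m > N implies 1/m^2 < ε.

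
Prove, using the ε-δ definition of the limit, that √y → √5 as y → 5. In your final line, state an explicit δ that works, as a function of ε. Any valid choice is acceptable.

Suppose ε > 0. We want δ > 0 such that 0 < |y − 5| < δ implies |√y − √5| < ε.
Rationalise: √y − √5 = (y − 5)/(√y + √5), so |√y − √5| = |y − 5|/(√y + √5).
Restrict δ ≤ 5 so that |y − 5| < 5 forces y > 0, and then √y + √5 > √5.
Hence |√y − √5| < |y − 5|/√5, which is < ε once |y − 5| < √5·ε.
Take δ = min(5, √5·ε). If 0 < |y − 5| < δ then y > 0 and |√y − √5| < |y − 5|/√5 < ε.

δ = min(5, √5·ε)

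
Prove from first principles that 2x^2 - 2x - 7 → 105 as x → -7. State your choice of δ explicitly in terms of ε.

Let ε > 0. We want δ > 0 such that 0 < |x + 7| < δ implies |(2x^2 - 2x - 7) − 105| < ε.
(2x^2 - 2x - 7) − 105 = 2x^2 - 2x - 112 = (x + 7)(2x - 16).
So |(2x^2 - 2x - 7) − 105| = |x + 7|·|2x - 16|.
Require δ ≤ 2. Then |x + 7| < 2 gives |x| < 9, and by the triangle inequality |2x - 16| ≤ 2·9 + 16 = 34.
Hence |(2x^2 - 2x - 7) − 105| ≤ 34|x + 7| < ε provided |x + 7| < ε/34.
Choosing δ = min(2, ε/34) ensures both conditions, hence |(2x^2 - 2x - 7) − 105| < ε.

δ = min(2, ε/34)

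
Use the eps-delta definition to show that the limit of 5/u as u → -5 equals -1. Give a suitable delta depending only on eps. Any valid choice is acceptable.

delta = min(5/2, (5/2)eps)

Suppose eps > 0. We seek delta > 0 such that 0 < |u + 5| < delta implies |5/u + 1| < eps.
|5/u + 1| = 5·|-5 − u|/(5·|u|) = 5|u + 5|/(5|u|).
Require delta ≤ 5/2 so that |u| > 5 − 5/2 = 5/2, hence 5|u| > 25/2.
Then |5/u + 1| < 5|u + 5|/(25/2), which is < eps when |u + 5| < (5/2)eps.
Take delta = min(5/2, (5/2)eps). Then 0 < |u + 5| < delta gives both |u + 5| < 5/2 and |u + 5| < (5/2)eps, so |5/u + 1| < eps.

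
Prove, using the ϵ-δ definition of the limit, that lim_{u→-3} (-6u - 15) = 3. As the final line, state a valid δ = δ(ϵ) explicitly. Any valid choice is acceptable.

δ = ϵ/6

Let ϵ > 0. We need δ > 0 so that 0 < |u + 3| < δ implies |(-6u - 15) − 3| < ϵ.
Since (-6u - 15) − 3 = -6(u + 3), we have |(-6u - 15) − 3| = 6|u + 3|.
So 6|u + 3| < ϵ exactly when |u + 3| < ϵ/6.
Choosing δ = ϵ/6 gives |(-6u - 15) − 3| = 6|u + 3| < ϵ whenever |u + 3| < δ.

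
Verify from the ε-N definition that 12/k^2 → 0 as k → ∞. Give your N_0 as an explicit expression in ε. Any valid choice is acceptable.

N_0 = (12/ε)^{1/2}

Suppose ε > 0. For k ≥ 1, |12/k^2 − 0| = 12/k^2.
12/k^2 < ε ⇔ k^2 > 12/ε ⇔ k > (12/ε)^{1/2}.
Take N_0 = (12/ε)^{1/2}. Then k > N_0 implies 12/k^2 < ε.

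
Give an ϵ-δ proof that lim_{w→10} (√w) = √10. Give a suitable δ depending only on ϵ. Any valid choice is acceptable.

Let ϵ > 0. We want δ > 0 such that 0 < |w − 10| < δ implies |√w − √10| < ϵ.
Rationalise: √w − √10 = (w − 10)/(√w + √10), so |√w − √10| = |w − 10|/(√w + √10).
Restrict δ ≤ 10 so that |w − 10| < 10 forces w > 0, and then √w + √10 > √10.
Hence |√w − √10| < |w − 10|/√10, which is < ϵ once |w − 10| < √10·ϵ.
Take δ = min(10, √10·ϵ). If 0 < |w − 10| < δ then w > 0 and |√w − √10| < |w − 10|/√10 < ϵ.

δ = min(10, √10·ϵ)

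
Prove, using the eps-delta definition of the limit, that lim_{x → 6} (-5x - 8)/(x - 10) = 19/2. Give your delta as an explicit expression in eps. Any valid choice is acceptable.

delta = min(2, (4/29)eps)

Suppose eps > 0. We want delta > 0 with 0 < |x − 6| < delta ⇒ |(-5x - 8)/(x - 10) − (19/2)| < eps.
Combining over a common denominator, (-5x - 8)/(x - 10) − (19/2) = [(-5x - 8)·(-4) − (-38)·(x - 10)] / [(-4)·(x - 10)] = 58(x − 6) / ((-4)(x - 10)).
So |(-5x - 8)/(x - 10) − (19/2)| = 58|x − 6| / (4·|x − 10|).
Restrict delta ≤ 2. Then |x − 6| < 2 gives |x − 10| = |(x − 6) + (-4)| ≥ 4 − 2 = 2.
Hence |(-5x - 8)/(x - 10) − (19/2)| < 58|x − 6|/(4·2) = (29/4)|x − 6|, which is < eps once |x − 6| < (4/29)eps.
Take delta = min(2, (4/29)eps). Then 0 < |x − 6| < delta forces both bounds, so |(-5x - 8)/(x - 10) − (19/2)| < eps.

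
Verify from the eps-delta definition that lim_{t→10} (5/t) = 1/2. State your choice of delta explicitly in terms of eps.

delta = min(5, 10eps)

Fix eps > 0. We seek delta > 0 such that 0 < |t − 10| < delta implies |5/t − (1/2)| < eps.
|5/t − (1/2)| = 5·|10 − t|/(10·|t|) = 5|t − 10|/(10|t|).
Require delta ≤ 5 so that |t| > 10 − 5 = 5, hence 10|t| > 50.
Then |5/t − (1/2)| < 5|t − 10|/50, which is < eps when |t − 10| < 10eps.
Take delta = min(5, 10eps). Then 0 < |t − 10| < delta gives both |t − 10| < 5 and |t − 10| < 10eps, so |5/t − (1/2)| < eps.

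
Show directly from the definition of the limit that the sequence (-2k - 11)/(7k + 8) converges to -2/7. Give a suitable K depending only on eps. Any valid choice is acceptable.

Let eps > 0 be given. For k ≥ 1, |(-2k - 11)/(7k + 8) + 2/7| = |-61|/(7(7k + 8)) = 61/(7(7k + 8)).
Since 7k + 8 ≥ 7k for k ≥ 1, this is ≤ 61/(7·7k) = (61/49)/k.
So |(-2k - 11)/(7k + 8) + 2/7| < eps whenever k > (61/49)/eps.
Take K = (61/49)/eps. If k > K then |(-2k - 11)/(7k + 8) + 2/7| ≤ (61/49)/k < eps.

K = (61/49)/eps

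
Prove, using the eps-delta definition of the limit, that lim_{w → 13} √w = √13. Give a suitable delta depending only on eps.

Let eps > 0 be given. We want delta > 0 such that 0 < |w − 13| < delta implies |√w − √13| < eps.
Multiplying by the conjugate, |√w − √13| = |w − 13|/(√w + √13).
Restrict delta ≤ 13 so that |w − 13| < 13 forces w > 0, and then √w + √13 > √13.
Hence |√w − √13| < |w − 13|/√13, which is < eps once |w − 13| < √13·eps.
Take delta = min(13, √13·eps). If 0 < |w − 13| < delta then w > 0 and |√w − √13| < |w − 13|/√13 < eps.

delta = min(13, √13·eps)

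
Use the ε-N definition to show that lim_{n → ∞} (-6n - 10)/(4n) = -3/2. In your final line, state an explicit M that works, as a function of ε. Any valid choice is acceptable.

Suppose ε > 0. For n ≥ 1, |(-6n - 10)/(4n) + 3/2| = |-40|/(4(4n)) = 40/(4(4n)).
Since 4n ≥ 4n for n ≥ 1, this is ≤ 40/(4·4n) = (5/2)/n.
So |(-6n - 10)/(4n) + 3/2| < ε whenever n > (5/2)/ε.
Take M = (5/2)/ε. If n > M then |(-6n - 10)/(4n) + 3/2| ≤ (5/2)/n < ε.

M = (5/2)/ε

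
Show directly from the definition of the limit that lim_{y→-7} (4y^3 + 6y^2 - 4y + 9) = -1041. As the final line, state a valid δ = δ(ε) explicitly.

δ = min(2, ε/672)

Suppose ε > 0. We want δ > 0 such that 0 < |y + 7| < δ implies |(4y^3 + 6y^2 - 4y + 9) + 1041| < ε.
(4y^3 + 6y^2 - 4y + 9) + 1041 = 4y^3 + 6y^2 - 4y + 1050 = (y + 7)(4y^2 - 22y + 150).
So |(4y^3 + 6y^2 - 4y + 9) + 1041| = |y + 7|·|4y^2 - 22y + 150|.
Require δ ≤ 2. Then |y + 7| < 2 gives |y| < 9, and by the triangle inequality |4y^2 - 22y + 150| ≤ 4·9^2 + 22·9 + 150 = 672.
Hence |(4y^3 + 6y^2 - 4y + 9) + 1041| ≤ 672|y + 7| < ε provided |y + 7| < ε/672.
Choosing δ = min(2, ε/672) ensures both conditions, hence |(4y^3 + 6y^2 - 4y + 9) + 1041| < ε.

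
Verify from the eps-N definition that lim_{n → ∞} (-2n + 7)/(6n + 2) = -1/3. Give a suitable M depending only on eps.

Suppose eps > 0. For n ≥ 1, |(-2n + 7)/(6n + 2) + 1/3| = |46|/(6(6n + 2)) = 46/(6(6n + 2)).
Since 6n + 2 ≥ 6n for n ≥ 1, this is ≤ 46/(6·6n) = (23/18)/n.
So |(-2n + 7)/(6n + 2) + 1/3| < eps whenever n > (23/18)/eps.
Take M = (23/18)/eps. If n > M then |(-2n + 7)/(6n + 2) + 1/3| ≤ (23/18)/n < eps.

M = (23/18)/eps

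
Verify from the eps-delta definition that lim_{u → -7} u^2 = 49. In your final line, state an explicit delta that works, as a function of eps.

delta = min(1, eps/15)

Let eps > 0 be given. We seek delta > 0 with 0 < |u + 7| < delta ⇒ |u^2 − 49| < eps.
Factor: u^2 − 49 = (u + 7)(u - 7), so |u^2 − 49| = |u + 7|·|u - 7|.
Impose delta ≤ 1 so that |u| < 8; then |u - 7| ≤ 15.
Hence |u^2 − 49| ≤ 15|u + 7|, which is < eps once |u + 7| < eps/15.
Take delta = min(1, eps/15). If 0 < |u + 7| < delta then both bounds hold and |u^2 − 49| ≤ 15|u + 7| < 15·(eps/15) = eps.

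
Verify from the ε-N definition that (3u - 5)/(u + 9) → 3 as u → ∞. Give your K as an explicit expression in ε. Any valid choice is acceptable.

K = 32/ε

Fix ε > 0. We seek K > 0 such that u > K implies |(3u - 5)/(u + 9) − 3| < ε.
(3u - 5)/(u + 9) − 3 = ((3u - 5) − 3(u + 9)) / ((u + 9)) = -32/((u + 9)).
For u > 0 we have u + 9 > u, so |(3u - 5)/(u + 9) − 3| = 32/((u + 9)) < 32/(u) = 32/u.
Thus |(3u - 5)/(u + 9) − 3| < ε whenever u > 32/ε.
Take K = 32/ε. If u > K then |(3u - 5)/(u + 9) − 3| < 32/u < ε.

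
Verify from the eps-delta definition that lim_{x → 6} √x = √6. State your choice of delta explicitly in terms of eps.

Suppose eps > 0. We want delta > 0 such that 0 < |x − 6| < delta implies |√x − √6| < eps.
Multiplying by the conjugate, |√x − √6| = |x − 6|/(√x + √6).
Restrict delta ≤ 6 so that |x − 6| < 6 forces x > 0, and then √x + √6 > √6.
Hence |√x − √6| < |x − 6|/√6, which is < eps once |x − 6| < √6·eps.
Take delta = min(6, √6·eps). If 0 < |x − 6| < delta then x > 0 and |√x − √6| < |x − 6|/√6 < eps.

delta = min(6, √6·eps)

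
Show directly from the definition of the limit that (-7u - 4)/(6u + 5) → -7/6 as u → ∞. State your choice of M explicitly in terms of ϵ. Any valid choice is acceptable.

Let ϵ > 0 be given. We seek M > 0 such that u > M implies |(-7u - 4)/(6u + 5) + 7/6| < ϵ.
(-7u - 4)/(6u + 5) + 7/6 = (6(-7u - 4) − (-7)(6u + 5)) / (6(6u + 5)) = 11/(6(6u + 5)).
For u > 0 we have 6u + 5 > 6u, so |(-7u - 4)/(6u + 5) + 7/6| = 11/(6(6u + 5)) < 11/(6·6u) = (11/36)/u.
Thus |(-7u - 4)/(6u + 5) + 7/6| < ϵ whenever u > (11/36)/ϵ.
Take M = (11/36)/ϵ. If u > M then |(-7u - 4)/(6u + 5) + 7/6| < (11/36)/u < ϵ.

M = (11/36)/ϵ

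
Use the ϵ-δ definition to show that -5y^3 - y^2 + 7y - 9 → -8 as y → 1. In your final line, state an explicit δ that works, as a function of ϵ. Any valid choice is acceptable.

Fix ϵ > 0. We want δ > 0 such that 0 < |y − 1| < δ implies |(-5y^3 - y^2 + 7y - 9) + 8| < ϵ.
(-5y^3 - y^2 + 7y - 9) + 8 = -5y^3 - y^2 + 7y - 1 = (y − 1)(-5y^2 - 6y + 1).
So |(-5y^3 - y^2 + 7y - 9) + 8| = |y − 1|·|-5y^2 - 6y + 1|.
Assume first that |y − 1| < 1, so |y| < 2. Then |-5y^2 - 6y + 1| ≤ 5·2^2 + 6·2 + 1 = 33.
Hence |(-5y^3 - y^2 + 7y - 9) + 8| ≤ 33|y − 1| < ϵ provided |y − 1| < ϵ/33.
Take δ = min(1, ϵ/33). Then 0 < |y − 1| < δ gives both |y − 1| < 1 and |y − 1| < ϵ/33, so |(-5y^3 - y^2 + 7y - 9) + 8| < ϵ.

δ = min(1, ϵ/33)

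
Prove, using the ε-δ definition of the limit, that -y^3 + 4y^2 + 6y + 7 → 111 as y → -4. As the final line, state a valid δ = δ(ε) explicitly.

Let ε > 0. We want δ > 0 such that 0 < |y + 4| < δ implies |(-y^3 + 4y^2 + 6y + 7) − 111| < ε.
(-y^3 + 4y^2 + 6y + 7) − 111 = -y^3 + 4y^2 + 6y - 104 = (y + 4)(-y^2 + 8y - 26).
So |(-y^3 + 4y^2 + 6y + 7) − 111| = |y + 4|·|-y^2 + 8y - 26|.
Require δ ≤ 2. Then |y + 4| < 2 gives |y| < 6, and by the triangle inequality |-y^2 + 8y - 26| ≤ 6^2 + 8·6 + 26 = 110.
Hence |(-y^3 + 4y^2 + 6y + 7) − 111| ≤ 110|y + 4| < ε provided |y + 4| < ε/110.
Take δ = min(2, ε/110). Then 0 < |y + 4| < δ gives both |y + 4| < 2 and |y + 4| < ε/110, so |(-y^3 + 4y^2 + 6y + 7) − 111| < ε.

δ = min(2, ε/110)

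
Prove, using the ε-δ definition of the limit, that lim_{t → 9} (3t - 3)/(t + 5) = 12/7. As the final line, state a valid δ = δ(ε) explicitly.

Let ε > 0 be given. We want δ > 0 with 0 < |t − 9| < δ ⇒ |(3t - 3)/(t + 5) − (12/7)| < ε.
Combining over a common denominator, (3t - 3)/(t + 5) − (12/7) = [(3t - 3)·14 − 24·(t + 5)] / [14·(t + 5)] = 18(t − 9) / (14(t + 5)).
So |(3t - 3)/(t + 5) − (12/7)| = 18|t − 9| / (14·|t + 5|).
Restrict δ ≤ 7. Then |t − 9| < 7 gives |t + 5| = |(t − 9) + 14| ≥ 14 − 7 = 7.
Hence |(3t - 3)/(t + 5) − (12/7)| < 18|t − 9|/(14·7) = (9/49)|t − 9|, which is < ε once |t − 9| < (49/9)ε.
Take δ = min(7, (49/9)ε). Then 0 < |t − 9| < δ forces both bounds, so |(3t - 3)/(t + 5) − (12/7)| < ε.

δ = min(7, (49/9)ε)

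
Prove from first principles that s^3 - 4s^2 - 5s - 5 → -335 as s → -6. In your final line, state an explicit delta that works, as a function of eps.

delta = min(1, eps/174)

Let eps > 0. We want delta > 0 such that 0 < |s + 6| < delta implies |(s^3 - 4s^2 - 5s - 5) + 335| < eps.
(s^3 - 4s^2 - 5s - 5) + 335 = s^3 - 4s^2 - 5s + 330 = (s + 6)(s^2 - 10s + 55).
So |(s^3 - 4s^2 - 5s - 5) + 335| = |s + 6|·|s^2 - 10s + 55|.
Assume first that |s + 6| < 1, so |s| < 7. Then |s^2 - 10s + 55| ≤ 7^2 + 10·7 + 55 = 174.
Hence |(s^3 - 4s^2 - 5s - 5) + 335| ≤ 174|s + 6| < eps provided |s + 6| < eps/174.
Choosing delta = min(1, eps/174) ensures both conditions, hence |(s^3 - 4s^2 - 5s - 5) + 335| < eps.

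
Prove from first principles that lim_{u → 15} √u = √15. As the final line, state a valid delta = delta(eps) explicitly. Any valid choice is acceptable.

delta = min(15, √15·eps)

Fix eps > 0. We want delta > 0 such that 0 < |u − 15| < delta implies |√u − √15| < eps.
Rationalise: √u − √15 = (u − 15)/(√u + √15), so |√u − √15| = |u − 15|/(√u + √15).
Restrict delta ≤ 15 so that |u − 15| < 15 forces u > 0, and then √u + √15 > √15.
Hence |√u − √15| < |u − 15|/√15, which is < eps once |u − 15| < √15·eps.
Take delta = min(15, √15·eps). If 0 < |u − 15| < delta then u > 0 and |√u − √15| < |u − 15|/√15 < eps.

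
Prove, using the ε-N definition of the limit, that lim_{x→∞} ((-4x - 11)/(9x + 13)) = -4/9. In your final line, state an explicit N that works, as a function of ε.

Fix ε > 0. We seek N > 0 such that x > N implies |(-4x - 11)/(9x + 13) + 4/9| < ε.
(-4x - 11)/(9x + 13) + 4/9 = (9(-4x - 11) − (-4)(9x + 13)) / (9(9x + 13)) = -47/(9(9x + 13)).
For x > 0 we have 9x + 13 > 9x, so |(-4x - 11)/(9x + 13) + 4/9| = 47/(9(9x + 13)) < 47/(9·9x) = (47/81)/x.
Thus |(-4x - 11)/(9x + 13) + 4/9| < ε whenever x > (47/81)/ε.
Take N = (47/81)/ε. If x > N then |(-4x - 11)/(9x + 13) + 4/9| < (47/81)/x < ε.

N = (47/81)/ε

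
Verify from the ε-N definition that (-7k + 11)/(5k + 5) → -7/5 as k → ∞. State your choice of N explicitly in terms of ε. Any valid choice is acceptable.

N = (18/5)/ε

Let ε > 0. For k ≥ 1, |(-7k + 11)/(5k + 5) + 7/5| = |90|/(5(5k + 5)) = 90/(5(5k + 5)).
Since 5k + 5 ≥ 5k for k ≥ 1, this is ≤ 90/(5·5k) = (18/5)/k.
So |(-7k + 11)/(5k + 5) + 7/5| < ε whenever k > (18/5)/ε.
Take N = (18/5)/ε. If k > N then |(-7k + 11)/(5k + 5) + 7/5| ≤ (18/5)/k < ε.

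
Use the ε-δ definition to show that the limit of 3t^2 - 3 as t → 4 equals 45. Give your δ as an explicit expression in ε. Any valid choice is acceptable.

δ = min(1, ε/27)

Let ε > 0. We want δ > 0 such that 0 < |t − 4| < δ implies |(3t^2 - 3) − 45| < ε.
(3t^2 - 3) − 45 = 3t^2 - 48 = (t − 4)(3t + 12).
So |(3t^2 - 3) − 45| = |t − 4|·|3t + 12|.
Require δ ≤ 1. Then |t − 4| < 1 gives |t| < 5, and by the triangle inequality |3t + 12| ≤ 3·5 + 12 = 27.
Hence |(3t^2 - 3) − 45| ≤ 27|t − 4| < ε provided |t − 4| < ε/27.
Take δ = min(1, ε/27). Then 0 < |t − 4| < δ gives both |t − 4| < 1 and |t − 4| < ε/27, so |(3t^2 - 3) − 45| < ε.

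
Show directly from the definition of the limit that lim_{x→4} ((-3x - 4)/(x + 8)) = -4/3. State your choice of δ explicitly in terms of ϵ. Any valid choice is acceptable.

Fix ϵ > 0. We want δ > 0 with 0 < |x − 4| < δ ⇒ |(-3x - 4)/(x + 8) + 4/3| < ϵ.
Combining over a common denominator, (-3x - 4)/(x + 8) + 4/3 = [(-3x - 4)·12 − (-16)·(x + 8)] / [12·(x + 8)] = -20(x − 4) / (12(x + 8)).
So |(-3x - 4)/(x + 8) + 4/3| = 20|x − 4| / (12·|x + 8|).
Restrict δ ≤ 6. Then |x − 4| < 6 gives |x + 8| = |(x − 4) + 12| ≥ 12 − 6 = 6.
Hence |(-3x - 4)/(x + 8) + 4/3| < 20|x − 4|/(12·6) = (5/18)|x − 4|, which is < ϵ once |x − 4| < (18/5)ϵ.
Take δ = min(6, (18/5)ϵ). Then 0 < |x − 4| < δ forces both bounds, so |(-3x - 4)/(x + 8) + 4/3| < ϵ.

δ = min(6, (18/5)ϵ)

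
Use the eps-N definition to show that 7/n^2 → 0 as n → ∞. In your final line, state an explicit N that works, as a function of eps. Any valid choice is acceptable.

Let eps > 0 be given. For n ≥ 1, |7/n^2 − 0| = 7/n^2.
7/n^2 < eps ⇔ n^2 > 7/eps ⇔ n > (7/eps)^{1/2}.
Take N = (7/eps)^{1/2}. Then n > N implies 7/n^2 < eps.

N = (7/eps)^{1/2}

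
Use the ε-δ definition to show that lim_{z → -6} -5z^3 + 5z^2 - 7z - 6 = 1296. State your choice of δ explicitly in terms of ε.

Let ε > 0 be given. We want δ > 0 such that 0 < |z + 6| < δ implies |(-5z^3 + 5z^2 - 7z - 6) − 1296| < ε.
(-5z^3 + 5z^2 - 7z - 6) − 1296 = -5z^3 + 5z^2 - 7z - 1302 = (z + 6)(-5z^2 + 35z - 217).
So |(-5z^3 + 5z^2 - 7z - 6) − 1296| = |z + 6|·|-5z^2 + 35z - 217|.
Require δ ≤ 2. Then |z + 6| < 2 gives |z| < 8, and by the triangle inequality |-5z^2 + 35z - 217| ≤ 5·8^2 + 35·8 + 217 = 817.
Hence |(-5z^3 + 5z^2 - 7z - 6) − 1296| ≤ 817|z + 6| < ε provided |z + 6| < ε/817.
Take δ = min(2, ε/817). Then 0 < |z + 6| < δ gives both |z + 6| < 2 and |z + 6| < ε/817, so |(-5z^3 + 5z^2 - 7z - 6) − 1296| < ε.

δ = min(2, ε/817)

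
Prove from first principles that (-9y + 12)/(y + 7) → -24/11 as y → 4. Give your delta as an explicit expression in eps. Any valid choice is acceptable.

delta = min(11/2, (121/150)eps)

Let eps > 0. We want delta > 0 with 0 < |y − 4| < delta ⇒ |(-9y + 12)/(y + 7) + 24/11| < eps.
Combining over a common denominator, (-9y + 12)/(y + 7) + 24/11 = [(-9y + 12)·11 − (-24)·(y + 7)] / [11·(y + 7)] = -75(y − 4) / (11(y + 7)).
So |(-9y + 12)/(y + 7) + 24/11| = 75|y − 4| / (11·|y + 7|).
Require delta ≤ 11/2, so |y + 7| ≥ |11| − |y − 4| > 11 − 11/2 = 11/2.
Hence |(-9y + 12)/(y + 7) + 24/11| < 75|y − 4|/(11·(11/2)) = (150/121)|y − 4|, which is < eps once |y − 4| < (121/150)eps.
Take delta = min(11/2, (121/150)eps). Then 0 < |y − 4| < delta forces both bounds, so |(-9y + 12)/(y + 7) + 24/11| < eps.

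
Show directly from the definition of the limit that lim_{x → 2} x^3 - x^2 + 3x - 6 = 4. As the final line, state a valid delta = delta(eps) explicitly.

delta = min(1, eps/17)

Fix eps > 0. We want delta > 0 such that 0 < |x − 2| < delta implies |(x^3 - x^2 + 3x - 6) − 4| < eps.
(x^3 - x^2 + 3x - 6) − 4 = x^3 - x^2 + 3x - 10 = (x − 2)(x^2 + x + 5).
So |(x^3 - x^2 + 3x - 6) − 4| = |x − 2|·|x^2 + x + 5|.
Require delta ≤ 1. Then |x − 2| < 1 gives |x| < 3, and by the triangle inequality |x^2 + x + 5| ≤ 3^2 + 3 + 5 = 17.
Hence |(x^3 - x^2 + 3x - 6) − 4| ≤ 17|x − 2| < eps provided |x − 2| < eps/17.
Take delta = min(1, eps/17). Then 0 < |x − 2| < delta gives both |x − 2| < 1 and |x − 2| < eps/17, so |(x^3 - x^2 + 3x - 6) − 4| < eps.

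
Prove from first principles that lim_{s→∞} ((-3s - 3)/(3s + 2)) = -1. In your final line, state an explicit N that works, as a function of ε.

N = (1/3)/ε

Suppose ε > 0. We seek N > 0 such that s > N implies |(-3s - 3)/(3s + 2) + 1| < ε.
(-3s - 3)/(3s + 2) + 1 = (3(-3s - 3) − (-3)(3s + 2)) / (3(3s + 2)) = -3/(3(3s + 2)).
For s > 0 we have 3s + 2 > 3s, so |(-3s - 3)/(3s + 2) + 1| = 3/(3(3s + 2)) < 3/(3·3s) = (1/3)/s.
Thus |(-3s - 3)/(3s + 2) + 1| < ε whenever s > (1/3)/ε.
Take N = (1/3)/ε. If s > N then |(-3s - 3)/(3s + 2) + 1| < (1/3)/s < ε.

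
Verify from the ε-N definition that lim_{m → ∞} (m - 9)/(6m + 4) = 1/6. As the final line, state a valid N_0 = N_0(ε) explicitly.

N_0 = (29/18)/ε

Fix ε > 0. For m ≥ 1, |(m - 9)/(6m + 4) − (1/6)| = |-58|/(6(6m + 4)) = 58/(6(6m + 4)).
Since 6m + 4 ≥ 6m for m ≥ 1, this is ≤ 58/(6·6m) = (29/18)/m.
So |(m - 9)/(6m + 4) − (1/6)| < ε whenever m > (29/18)/ε.
Take N_0 = (29/18)/ε. If m > N_0 then |(m - 9)/(6m + 4) − (1/6)| ≤ (29/18)/m < ε.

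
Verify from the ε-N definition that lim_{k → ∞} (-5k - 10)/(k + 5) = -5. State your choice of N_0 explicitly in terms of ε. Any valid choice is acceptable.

N_0 = 15/ε

Suppose ε > 0. For k ≥ 1, |(-5k - 10)/(k + 5) + 5| = |15|/((k + 5)) = 15/((k + 5)).
Since k + 5 ≥ k for k ≥ 1, this is ≤ 15/(k) = 15/k.
So |(-5k - 10)/(k + 5) + 5| < ε whenever k > 15/ε.
Take N_0 = 15/ε. If k > N_0 then |(-5k - 10)/(k + 5) + 5| ≤ 15/k < ε.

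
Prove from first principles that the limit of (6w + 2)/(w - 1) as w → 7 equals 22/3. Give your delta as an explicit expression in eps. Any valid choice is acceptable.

Let eps > 0. We want delta > 0 with 0 < |w − 7| < delta ⇒ |(6w + 2)/(w - 1) − (22/3)| < eps.
Combining over a common denominator, (6w + 2)/(w - 1) − (22/3) = [(6w + 2)·6 − 44·(w - 1)] / [6·(w - 1)] = -8(w − 7) / (6(w - 1)).
So |(6w + 2)/(w - 1) − (22/3)| = 8|w − 7| / (6·|w − 1|).
Restrict delta ≤ 3. Then |w − 7| < 3 gives |w − 1| = |(w − 7) + 6| ≥ 6 − 3 = 3.
Hence |(6w + 2)/(w - 1) − (22/3)| < 8|w − 7|/(6·3) = (4/9)|w − 7|, which is < eps once |w − 7| < (9/4)eps.
Take delta = min(3, (9/4)eps). Then 0 < |w − 7| < delta forces both bounds, so |(6w + 2)/(w - 1) − (22/3)| < eps.

delta = min(3, (9/4)eps)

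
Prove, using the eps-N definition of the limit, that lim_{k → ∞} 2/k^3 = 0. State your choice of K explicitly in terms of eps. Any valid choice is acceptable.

Suppose eps > 0. For k ≥ 1, |2/k^3 − 0| = 2/k^3.
2/k^3 < eps ⇔ k^3 > 2/eps ⇔ k > (2/eps)^{1/3}.
Take K = (2/eps)^{1/3}. Then k > K implies 2/k^3 < eps.

K = (2/eps)^{1/3}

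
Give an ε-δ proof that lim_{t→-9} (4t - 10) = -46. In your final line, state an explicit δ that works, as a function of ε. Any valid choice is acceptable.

Let ε > 0 be given. We need δ > 0 so that 0 < |t + 9| < δ implies |(4t - 10) + 46| < ε.
|(4t - 10) + 46| = |4t + 36| = 4|t + 9|.
Thus it suffices that |t + 9| < ε/4.
Take δ = ε/4. If 0 < |t + 9| < δ then |(4t - 10) + 46| = 4|t + 9| < 4·(ε/4) = ε.

δ = ε/4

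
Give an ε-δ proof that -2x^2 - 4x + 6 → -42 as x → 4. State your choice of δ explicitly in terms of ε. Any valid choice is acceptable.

δ = min(2, ε/24)

Suppose ε > 0. We want δ > 0 such that 0 < |x − 4| < δ implies |(-2x^2 - 4x + 6) + 42| < ε.
(-2x^2 - 4x + 6) + 42 = -2x^2 - 4x + 48 = (x − 4)(-2x - 12).
So |(-2x^2 - 4x + 6) + 42| = |x − 4|·|-2x - 12|.
Assume first that |x − 4| < 2, so |x| < 6. Then |-2x - 12| ≤ 2·6 + 12 = 24.
Hence |(-2x^2 - 4x + 6) + 42| ≤ 24|x − 4| < ε provided |x − 4| < ε/24.
Take δ = min(2, ε/24). Then 0 < |x − 4| < δ gives both |x − 4| < 2 and |x − 4| < ε/24, so |(-2x^2 - 4x + 6) + 42| < ε.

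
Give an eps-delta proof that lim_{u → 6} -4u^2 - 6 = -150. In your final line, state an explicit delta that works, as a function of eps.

Suppose eps > 0. We want delta > 0 such that 0 < |u − 6| < delta implies |(-4u^2 - 6) + 150| < eps.
(-4u^2 - 6) + 150 = -4u^2 + 144 = (u − 6)(-4u - 24).
So |(-4u^2 - 6) + 150| = |u − 6|·|-4u - 24|.
Require delta ≤ 2. Then |u − 6| < 2 gives |u| < 8, and by the triangle inequality |-4u - 24| ≤ 4·8 + 24 = 56.
Hence |(-4u^2 - 6) + 150| ≤ 56|u − 6| < eps provided |u − 6| < eps/56.
Take delta = min(2, eps/56). Then 0 < |u − 6| < delta gives both |u − 6| < 2 and |u − 6| < eps/56, so |(-4u^2 - 6) + 150| < eps.

delta = min(2, eps/56)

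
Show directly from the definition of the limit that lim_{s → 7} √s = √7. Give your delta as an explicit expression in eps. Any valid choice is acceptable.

Suppose eps > 0. We want delta > 0 such that 0 < |s − 7| < delta implies |√s − √7| < eps.
Multiplying by the conjugate, |√s − √7| = |s − 7|/(√s + √7).
Restrict delta ≤ 7 so that |s − 7| < 7 forces s > 0, and then √s + √7 > √7.
Hence |√s − √7| < |s − 7|/√7, which is < eps once |s − 7| < √7·eps.
Take delta = min(7, √7·eps). If 0 < |s − 7| < delta then s > 0 and |√s − √7| < |s − 7|/√7 < eps.

delta = min(7, √7·eps)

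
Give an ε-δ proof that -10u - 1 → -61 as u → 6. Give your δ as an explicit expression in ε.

Let ε > 0 be given. We need δ > 0 so that 0 < |u − 6| < δ implies |(-10u - 1) + 61| < ε.
Since (-10u - 1) + 61 = -10(u − 6), we have |(-10u - 1) + 61| = 10|u − 6|.
Thus it suffices that |u − 6| < ε/10.
Take δ = ε/10. If 0 < |u − 6| < δ then |(-10u - 1) + 61| = 10|u − 6| < 10·(ε/10) = ε.

δ = ε/10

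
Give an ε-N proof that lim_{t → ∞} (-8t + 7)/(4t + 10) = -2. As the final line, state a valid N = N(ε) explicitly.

N = (27/4)/ε

Let ε > 0 be given. We seek N > 0 such that t > N implies |(-8t + 7)/(4t + 10) + 2| < ε.
(-8t + 7)/(4t + 10) + 2 = (4(-8t + 7) − (-8)(4t + 10)) / (4(4t + 10)) = 108/(4(4t + 10)).
For t > 0 we have 4t + 10 > 4t, so |(-8t + 7)/(4t + 10) + 2| = 108/(4(4t + 10)) < 108/(4·4t) = (27/4)/t.
Thus |(-8t + 7)/(4t + 10) + 2| < ε whenever t > (27/4)/ε.
Take N = (27/4)/ε. If t > N then |(-8t + 7)/(4t + 10) + 2| < (27/4)/t < ε.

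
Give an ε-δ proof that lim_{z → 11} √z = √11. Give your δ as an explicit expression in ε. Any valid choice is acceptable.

δ = min(11, √11·ε)

Let ε > 0. We want δ > 0 such that 0 < |z − 11| < δ implies |√z − √11| < ε.
Rationalise: √z − √11 = (z − 11)/(√z + √11), so |√z − √11| = |z − 11|/(√z + √11).
Restrict δ ≤ 11 so that |z − 11| < 11 forces z > 0, and then √z + √11 > √11.
Hence |√z − √11| < |z − 11|/√11, which is < ε once |z − 11| < √11·ε.
Take δ = min(11, √11·ε). If 0 < |z − 11| < δ then z > 0 and |√z − √11| < |z − 11|/√11 < ε.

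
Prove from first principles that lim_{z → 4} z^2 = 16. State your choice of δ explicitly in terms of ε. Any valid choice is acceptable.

Let ε > 0. We seek δ > 0 with 0 < |z − 4| < δ ⇒ |z^2 − 16| < ε.
Factor: z^2 − 16 = (z − 4)(z + 4), so |z^2 − 16| = |z − 4|·|z + 4|.
Impose δ ≤ 1 so that |z| < 5; then |z + 4| ≤ 9.
Hence |z^2 − 16| ≤ 9|z − 4|, which is < ε once |z − 4| < ε/9.
Take δ = min(1, ε/9). If 0 < |z − 4| < δ then both bounds hold and |z^2 − 16| ≤ 9|z − 4| < 9·(ε/9) = ε.

δ = min(1, ε/9)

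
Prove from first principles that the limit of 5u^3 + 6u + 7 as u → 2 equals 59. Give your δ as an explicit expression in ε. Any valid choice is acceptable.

δ = min(1, ε/101)

Fix ε > 0. We want δ > 0 such that 0 < |u − 2| < δ implies |(5u^3 + 6u + 7) − 59| < ε.
(5u^3 + 6u + 7) − 59 = 5u^3 + 6u - 52 = (u − 2)(5u^2 + 10u + 26).
So |(5u^3 + 6u + 7) − 59| = |u − 2|·|5u^2 + 10u + 26|.
Assume first that |u − 2| < 1, so |u| < 3. Then |5u^2 + 10u + 26| ≤ 5·3^2 + 10·3 + 26 = 101.
Hence |(5u^3 + 6u + 7) − 59| ≤ 101|u − 2| < ε provided |u − 2| < ε/101.
Choosing δ = min(1, ε/101) ensures both conditions, hence |(5u^3 + 6u + 7) − 59| < ε.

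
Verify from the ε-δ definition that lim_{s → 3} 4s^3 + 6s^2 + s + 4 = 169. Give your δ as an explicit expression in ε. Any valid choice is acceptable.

Suppose ε > 0. We want δ > 0 such that 0 < |s − 3| < δ implies |(4s^3 + 6s^2 + s + 4) − 169| < ε.
(4s^3 + 6s^2 + s + 4) − 169 = 4s^3 + 6s^2 + s - 165 = (s − 3)(4s^2 + 18s + 55).
So |(4s^3 + 6s^2 + s + 4) − 169| = |s − 3|·|4s^2 + 18s + 55|.
Assume first that |s − 3| < 2, so |s| < 5. Then |4s^2 + 18s + 55| ≤ 4·5^2 + 18·5 + 55 = 245.
Hence |(4s^3 + 6s^2 + s + 4) − 169| ≤ 245|s − 3| < ε provided |s − 3| < ε/245.
Take δ = min(2, ε/245). Then 0 < |s − 3| < δ gives both |s − 3| < 2 and |s − 3| < ε/245, so |(4s^3 + 6s^2 + s + 4) − 169| < ε.

δ = min(2, ε/245)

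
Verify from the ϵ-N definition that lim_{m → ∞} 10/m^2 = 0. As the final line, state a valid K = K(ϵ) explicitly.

K = (10/ϵ)^{1/2}

Let ϵ > 0 be given. For m ≥ 1, |10/m^2 − 0| = 10/m^2.
10/m^2 < ϵ ⇔ m^2 > 10/ϵ ⇔ m > (10/ϵ)^{1/2}.
Take K = (10/ϵ)^{1/2}. Then m > K implies 10/m^2 < ϵ.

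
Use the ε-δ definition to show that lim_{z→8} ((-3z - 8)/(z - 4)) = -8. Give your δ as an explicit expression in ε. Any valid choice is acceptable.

δ = min(2, (2/5)ε)

Suppose ε > 0. We want δ > 0 with 0 < |z − 8| < δ ⇒ |(-3z - 8)/(z - 4) + 8| < ε.
Combining over a common denominator, (-3z - 8)/(z - 4) + 8 = [(-3z - 8)·4 − (-32)·(z - 4)] / [4·(z - 4)] = 20(z − 8) / (4(z - 4)).
So |(-3z - 8)/(z - 4) + 8| = 20|z − 8| / (4·|z − 4|).
Restrict δ ≤ 2. Then |z − 8| < 2 gives |z − 4| = |(z − 8) + 4| ≥ 4 − 2 = 2.
Hence |(-3z - 8)/(z - 4) + 8| < 20|z − 8|/(4·2) = (5/2)|z − 8|, which is < ε once |z − 8| < (2/5)ε.
Take δ = min(2, (2/5)ε). Then 0 < |z − 8| < δ forces both bounds, so |(-3z - 8)/(z - 4) + 8| < ε.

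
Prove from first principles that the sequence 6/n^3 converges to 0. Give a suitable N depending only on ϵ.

Let ϵ > 0 be given. For n ≥ 1, |6/n^3 − 0| = 6/n^3.
6/n^3 < ϵ ⇔ n^3 > 6/ϵ ⇔ n > (6/ϵ)^{1/3}.
Take N = (6/ϵ)^{1/3}. Then n > N implies 6/n^3 < ϵ.

N = (6/ϵ)^{1/3}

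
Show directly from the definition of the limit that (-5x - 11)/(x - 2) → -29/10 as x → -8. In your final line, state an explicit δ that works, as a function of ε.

δ = min(5, (50/21)ε)

Suppose ε > 0. We want δ > 0 with 0 < |x + 8| < δ ⇒ |(-5x - 11)/(x - 2) + 29/10| < ε.
Combining over a common denominator, (-5x - 11)/(x - 2) + 29/10 = [(-5x - 11)·(-10) − 29·(x - 2)] / [(-10)·(x - 2)] = 21(x + 8) / ((-10)(x - 2)).
So |(-5x - 11)/(x - 2) + 29/10| = 21|x + 8| / (10·|x − 2|).
Require δ ≤ 5, so |x − 2| ≥ |-10| − |x + 8| > 10 − 5 = 5.
Hence |(-5x - 11)/(x - 2) + 29/10| < 21|x + 8|/(10·5) = (21/50)|x + 8|, which is < ε once |x + 8| < (50/21)ε.
Take δ = min(5, (50/21)ε). Then 0 < |x + 8| < δ forces both bounds, so |(-5x - 11)/(x - 2) + 29/10| < ε.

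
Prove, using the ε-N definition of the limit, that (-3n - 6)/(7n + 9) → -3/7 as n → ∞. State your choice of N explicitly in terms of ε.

N = (15/49)/ε

Let ε > 0 be given. For n ≥ 1, |(-3n - 6)/(7n + 9) + 3/7| = |-15|/(7(7n + 9)) = 15/(7(7n + 9)).
Since 7n + 9 ≥ 7n for n ≥ 1, this is ≤ 15/(7·7n) = (15/49)/n.
So |(-3n - 6)/(7n + 9) + 3/7| < ε whenever n > (15/49)/ε.
Take N = (15/49)/ε. If n > N then |(-3n - 6)/(7n + 9) + 3/7| ≤ (15/49)/n < ε.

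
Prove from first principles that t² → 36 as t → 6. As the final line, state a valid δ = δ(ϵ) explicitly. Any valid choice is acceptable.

δ = min(1, ϵ/13)

Fix ϵ > 0. We seek δ > 0 with 0 < |t − 6| < δ ⇒ |t² − 36| < ϵ.
Factor: t² − 36 = (t − 6)(t + 6), so |t² − 36| = |t − 6|·|t + 6|.
Impose δ ≤ 1 so that |t| < 7; then |t + 6| ≤ 13.
Hence |t² − 36| ≤ 13|t − 6|, which is < ϵ once |t − 6| < ϵ/13.
Take δ = min(1, ϵ/13). If 0 < |t − 6| < δ then both bounds hold and |t² − 36| ≤ 13|t − 6| < 13·(ϵ/13) = ϵ.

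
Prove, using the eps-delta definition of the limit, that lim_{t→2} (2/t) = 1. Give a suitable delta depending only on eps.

delta = min(1, eps)

Let eps > 0. We seek delta > 0 such that 0 < |t − 2| < delta implies |2/t − 1| < eps.
|2/t − 1| = 2·|2 − t|/(2·|t|) = 2|t − 2|/(2|t|).
Restrict delta ≤ 1. Then |t − 2| < 1 gives |t| > 1, so 2|t| > 2.
Then |2/t − 1| < 2|t − 2|/2, which is < eps when |t − 2| < eps.
Take delta = min(1, eps). Then 0 < |t − 2| < delta gives both |t − 2| < 1 and |t − 2| < eps, so |2/t − 1| < eps.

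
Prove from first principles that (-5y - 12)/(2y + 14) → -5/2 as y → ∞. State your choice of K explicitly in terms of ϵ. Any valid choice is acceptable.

K = (23/2)/ϵ

Let ϵ > 0. We seek K > 0 such that y > K implies |(-5y - 12)/(2y + 14) + 5/2| < ϵ.
(-5y - 12)/(2y + 14) + 5/2 = (2(-5y - 12) − (-5)(2y + 14)) / (2(2y + 14)) = 46/(2(2y + 14)).
For y > 0 we have 2y + 14 > 2y, so |(-5y - 12)/(2y + 14) + 5/2| = 46/(2(2y + 14)) < 46/(2·2y) = (23/2)/y.
Thus |(-5y - 12)/(2y + 14) + 5/2| < ϵ whenever y > (23/2)/ϵ.
Take K = (23/2)/ϵ. If y > K then |(-5y - 12)/(2y + 14) + 5/2| < (23/2)/y < ϵ.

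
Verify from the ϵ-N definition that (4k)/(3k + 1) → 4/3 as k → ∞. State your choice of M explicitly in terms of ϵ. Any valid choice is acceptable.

M = (4/9)/ϵ

Fix ϵ > 0. For k ≥ 1, |(4k)/(3k + 1) − (4/3)| = |-4|/(3(3k + 1)) = 4/(3(3k + 1)).
Since 3k + 1 ≥ 3k for k ≥ 1, this is ≤ 4/(3·3k) = (4/9)/k.
So |(4k)/(3k + 1) − (4/3)| < ϵ whenever k > (4/9)/ϵ.
Take M = (4/9)/ϵ. If k > M then |(4k)/(3k + 1) − (4/3)| ≤ (4/9)/k < ϵ.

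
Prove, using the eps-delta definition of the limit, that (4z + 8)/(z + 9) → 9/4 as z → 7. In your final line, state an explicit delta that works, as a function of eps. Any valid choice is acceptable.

delta = min(8, (32/7)eps)

Let eps > 0. We want delta > 0 with 0 < |z − 7| < delta ⇒ |(4z + 8)/(z + 9) − (9/4)| < eps.
Combining over a common denominator, (4z + 8)/(z + 9) − (9/4) = [(4z + 8)·16 − 36·(z + 9)] / [16·(z + 9)] = 28(z − 7) / (16(z + 9)).
So |(4z + 8)/(z + 9) − (9/4)| = 28|z − 7| / (16·|z + 9|).
Require delta ≤ 8, so |z + 9| ≥ |16| − |z − 7| > 16 − 8 = 8.
Hence |(4z + 8)/(z + 9) − (9/4)| < 28|z − 7|/(16·8) = (7/32)|z − 7|, which is < eps once |z − 7| < (32/7)eps.
Take delta = min(8, (32/7)eps). Then 0 < |z − 7| < delta forces both bounds, so |(4z + 8)/(z + 9) − (9/4)| < eps.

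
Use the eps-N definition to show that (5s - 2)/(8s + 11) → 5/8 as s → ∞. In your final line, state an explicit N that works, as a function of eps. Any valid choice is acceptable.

Let eps > 0. We seek N > 0 such that s > N implies |(5s - 2)/(8s + 11) − (5/8)| < eps.
(5s - 2)/(8s + 11) − (5/8) = (8(5s - 2) − 5(8s + 11)) / (8(8s + 11)) = -71/(8(8s + 11)).
For s > 0 we have 8s + 11 > 8s, so |(5s - 2)/(8s + 11) − (5/8)| = 71/(8(8s + 11)) < 71/(8·8s) = (71/64)/s.
Thus |(5s - 2)/(8s + 11) − (5/8)| < eps whenever s > (71/64)/eps.
Take N = (71/64)/eps. If s > N then |(5s - 2)/(8s + 11) − (5/8)| < (71/64)/s < eps.

N = (71/64)/eps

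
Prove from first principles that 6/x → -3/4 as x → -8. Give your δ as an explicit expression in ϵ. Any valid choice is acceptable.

δ = min(4, (16/3)ϵ)

Suppose ϵ > 0. We seek δ > 0 such that 0 < |x + 8| < δ implies |6/x + 3/4| < ϵ.
|6/x + 3/4| = 6·|-8 − x|/(8·|x|) = 6|x + 8|/(8|x|).
Require δ ≤ 4 so that |x| > 8 − 4 = 4, hence 8|x| > 32.
Then |6/x + 3/4| < 6|x + 8|/32, which is < ϵ when |x + 8| < (16/3)ϵ.
Take δ = min(4, (16/3)ϵ). Then 0 < |x + 8| < δ gives both |x + 8| < 4 and |x + 8| < (16/3)ϵ, so |6/x + 3/4| < ϵ.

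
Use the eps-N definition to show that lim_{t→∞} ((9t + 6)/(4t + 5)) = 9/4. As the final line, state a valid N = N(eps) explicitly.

Fix eps > 0. We seek N > 0 such that t > N implies |(9t + 6)/(4t + 5) − (9/4)| < eps.
(9t + 6)/(4t + 5) − (9/4) = (4(9t + 6) − 9(4t + 5)) / (4(4t + 5)) = -21/(4(4t + 5)).
For t > 0 we have 4t + 5 > 4t, so |(9t + 6)/(4t + 5) − (9/4)| = 21/(4(4t + 5)) < 21/(4·4t) = (21/16)/t.
Thus |(9t + 6)/(4t + 5) − (9/4)| < eps whenever t > (21/16)/eps.
Take N = (21/16)/eps. If t > N then |(9t + 6)/(4t + 5) − (9/4)| < (21/16)/t < eps.

N = (21/16)/eps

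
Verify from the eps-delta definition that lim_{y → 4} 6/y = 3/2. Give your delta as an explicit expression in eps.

delta = min(2, (4/3)eps)

Let eps > 0. We seek delta > 0 such that 0 < |y − 4| < delta implies |6/y − (3/2)| < eps.
|6/y − (3/2)| = 6·|4 − y|/(4·|y|) = 6|y − 4|/(4|y|).
Require delta ≤ 2 so that |y| > 4 − 2 = 2, hence 4|y| > 8.
Then |6/y − (3/2)| < 6|y − 4|/8, which is < eps when |y − 4| < (4/3)eps.
Take delta = min(2, (4/3)eps). Then 0 < |y − 4| < delta gives both |y − 4| < 2 and |y − 4| < (4/3)eps, so |6/y − (3/2)| < eps.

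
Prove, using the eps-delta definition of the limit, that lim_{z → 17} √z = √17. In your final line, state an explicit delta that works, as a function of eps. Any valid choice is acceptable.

delta = min(17, √17·eps)

Let eps > 0 be given. We want delta > 0 such that 0 < |z − 17| < delta implies |√z − √17| < eps.
Multiplying by the conjugate, |√z − √17| = |z − 17|/(√z + √17).
Restrict delta ≤ 17 so that |z − 17| < 17 forces z > 0, and then √z + √17 > √17.
Hence |√z − √17| < |z − 17|/√17, which is < eps once |z − 17| < √17·eps.
Take delta = min(17, √17·eps). If 0 < |z − 17| < delta then z > 0 and |√z − √17| < |z − 17|/√17 < eps.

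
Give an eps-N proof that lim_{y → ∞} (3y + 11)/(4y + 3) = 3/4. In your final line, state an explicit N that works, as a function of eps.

Let eps > 0 be given. We seek N > 0 such that y > N implies |(3y + 11)/(4y + 3) − (3/4)| < eps.
(3y + 11)/(4y + 3) − (3/4) = (4(3y + 11) − 3(4y + 3)) / (4(4y + 3)) = 35/(4(4y + 3)).
For y > 0 we have 4y + 3 > 4y, so |(3y + 11)/(4y + 3) − (3/4)| = 35/(4(4y + 3)) < 35/(4·4y) = (35/16)/y.
Thus |(3y + 11)/(4y + 3) − (3/4)| < eps whenever y > (35/16)/eps.
Take N = (35/16)/eps. If y > N then |(3y + 11)/(4y + 3) − (3/4)| < (35/16)/y < eps.

N = (35/16)/eps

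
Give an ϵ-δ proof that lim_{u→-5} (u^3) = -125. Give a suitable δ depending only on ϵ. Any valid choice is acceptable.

Let ϵ > 0 be given. We seek δ > 0 with 0 < |u + 5| < δ ⇒ |u^3 + 125| < ϵ.
Factor: u^3 + 125 = (u + 5)(u^2 - 5u + 25), so |u^3 + 125| = |u + 5|·|u^2 - 5u + 25|.
Impose δ ≤ 1 so that |u| < 6; then |u^2 - 5u + 25| ≤ 91.
Hence |u^3 + 125| ≤ 91|u + 5|, which is < ϵ once |u + 5| < ϵ/91.
Take δ = min(1, ϵ/91). If 0 < |u + 5| < δ then both bounds hold and |u^3 + 125| ≤ 91|u + 5| < 91·(ϵ/91) = ϵ.

δ = min(1, ϵ/91)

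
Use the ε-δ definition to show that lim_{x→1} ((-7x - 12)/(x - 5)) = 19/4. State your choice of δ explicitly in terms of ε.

Let ε > 0. We want δ > 0 with 0 < |x − 1| < δ ⇒ |(-7x - 12)/(x - 5) − (19/4)| < ε.
Combining over a common denominator, (-7x - 12)/(x - 5) − (19/4) = [(-7x - 12)·(-4) − (-19)·(x - 5)] / [(-4)·(x - 5)] = 47(x − 1) / ((-4)(x - 5)).
So |(-7x - 12)/(x - 5) − (19/4)| = 47|x − 1| / (4·|x − 5|).
Require δ ≤ 2, so |x − 5| ≥ |-4| − |x − 1| > 4 − 2 = 2.
Hence |(-7x - 12)/(x - 5) − (19/4)| < 47|x − 1|/(4·2) = (47/8)|x − 1|, which is < ε once |x − 1| < (8/47)ε.
Take δ = min(2, (8/47)ε). Then 0 < |x − 1| < δ forces both bounds, so |(-7x - 12)/(x - 5) − (19/4)| < ε.

δ = min(2, (8/47)ε)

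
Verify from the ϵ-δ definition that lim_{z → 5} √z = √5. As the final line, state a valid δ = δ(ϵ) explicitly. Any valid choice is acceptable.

Let ϵ > 0. We want δ > 0 such that 0 < |z − 5| < δ implies |√z − √5| < ϵ.
Multiplying by the conjugate, |√z − √5| = |z − 5|/(√z + √5).
Restrict δ ≤ 5 so that |z − 5| < 5 forces z > 0, and then √z + √5 > √5.
Hence |√z − √5| < |z − 5|/√5, which is < ϵ once |z − 5| < √5·ϵ.
Take δ = min(5, √5·ϵ). If 0 < |z − 5| < δ then z > 0 and |√z − √5| < |z − 5|/√5 < ϵ.

δ = min(5, √5·ϵ)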